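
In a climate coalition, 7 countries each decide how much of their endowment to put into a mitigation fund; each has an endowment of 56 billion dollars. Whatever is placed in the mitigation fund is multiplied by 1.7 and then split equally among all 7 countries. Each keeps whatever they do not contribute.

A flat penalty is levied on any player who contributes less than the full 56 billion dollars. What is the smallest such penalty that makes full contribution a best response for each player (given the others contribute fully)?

Given the others contribute fully, the best deviation is to contribute 0 (any partial contribution still incurs the fine and gives up units whose private return 0.2429 is below 1).
Deviating from 56 to 0 saves 56 billion dollars but forfeits the deviator's share of the drop in the mitigation fund: 1.7/7 × 56 = 13.60.
So the deviation gain is 56 − 13.60 = 42.40, and the fine must be at least 42.40 billion dollars to wipe it out.

42.40 billion dollars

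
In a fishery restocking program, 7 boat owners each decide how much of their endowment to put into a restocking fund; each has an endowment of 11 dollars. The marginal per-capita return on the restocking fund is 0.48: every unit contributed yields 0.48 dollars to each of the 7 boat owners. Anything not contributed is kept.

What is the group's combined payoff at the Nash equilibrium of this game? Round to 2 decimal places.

77.00 dollars

The private return per contributed unit is 0.48 < 1, so contributing 0 is dominant for every player. At the Nash equilibrium everyone keeps their 11, and the group total is 7 × 11 = 77.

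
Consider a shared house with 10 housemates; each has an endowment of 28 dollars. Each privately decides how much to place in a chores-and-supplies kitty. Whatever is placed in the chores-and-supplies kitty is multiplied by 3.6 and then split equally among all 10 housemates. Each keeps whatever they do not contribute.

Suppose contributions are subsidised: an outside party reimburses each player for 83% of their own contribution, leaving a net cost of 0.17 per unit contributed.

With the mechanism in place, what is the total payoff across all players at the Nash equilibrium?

The effective private return per unit is now (3.6/10) / 0.17 = 2.1176 > 1, so every player's dominant strategy flips to full contribution.
At the Nash equilibrium everyone contributes 28. Group total payoff = 10 × (28 × 0.83 + 3.6 × 28) = 1240.40.

1240.40 dollars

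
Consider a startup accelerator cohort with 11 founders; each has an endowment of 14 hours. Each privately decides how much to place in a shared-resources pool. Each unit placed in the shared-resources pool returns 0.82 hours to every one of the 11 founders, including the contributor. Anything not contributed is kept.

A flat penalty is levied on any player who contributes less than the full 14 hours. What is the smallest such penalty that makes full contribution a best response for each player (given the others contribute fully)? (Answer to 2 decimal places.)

2.52 hours

Given the others contribute fully, the best deviation is to contribute 0 (any partial contribution still incurs the fine and gives up units whose private return 0.82 is below 1).
Deviating from 14 to 0 saves 14 hours but forfeits the deviator's share of the drop in the shared-resources pool: 0.82 × 14 = 11.48.
So the deviation gain is 14 − 11.48 = 2.52, and the fine must be at least 2.52 hours to wipe it out.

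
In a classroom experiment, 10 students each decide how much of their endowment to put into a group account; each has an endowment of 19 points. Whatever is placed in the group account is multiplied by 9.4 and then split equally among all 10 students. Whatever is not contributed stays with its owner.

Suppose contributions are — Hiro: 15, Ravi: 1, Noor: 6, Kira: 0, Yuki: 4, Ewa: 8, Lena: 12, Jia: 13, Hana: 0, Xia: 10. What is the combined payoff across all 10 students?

Total contributed: 15 + 1 + 6 + 0 + 4 + 8 + 12 + 13 + 0 + 10 = 69; total kept: 10 × 19 − 69 = 121.
The group account pays out 9.4 × 69 = 648.60 in aggregate.
Group total = 121 + 648.60 = 769.60.

769.60 points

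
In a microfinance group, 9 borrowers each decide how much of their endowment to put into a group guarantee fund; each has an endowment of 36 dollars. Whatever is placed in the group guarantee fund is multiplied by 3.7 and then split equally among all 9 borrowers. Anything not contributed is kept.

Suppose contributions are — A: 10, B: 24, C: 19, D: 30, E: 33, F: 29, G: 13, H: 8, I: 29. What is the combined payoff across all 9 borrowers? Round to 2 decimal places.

850.50 dollars

Total contributed: 10 + 24 + 19 + 30 + 33 + 29 + 13 + 8 + 29 = 195; total kept: 9 × 36 − 195 = 129.
The group guarantee fund pays out 3.7 × 195 = 721.50 in aggregate.
Group total = 129 + 721.50 = 850.50.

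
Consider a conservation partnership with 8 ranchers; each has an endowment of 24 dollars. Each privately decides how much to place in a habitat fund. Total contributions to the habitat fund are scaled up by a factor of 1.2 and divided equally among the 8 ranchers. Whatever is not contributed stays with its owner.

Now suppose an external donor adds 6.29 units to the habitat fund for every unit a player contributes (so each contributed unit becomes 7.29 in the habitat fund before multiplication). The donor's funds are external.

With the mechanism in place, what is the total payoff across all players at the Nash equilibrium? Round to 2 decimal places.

1679.62 dollars

Under the mechanism each unit contributed yields 1.2 × 7.29 / 8 = 1.0935 back to its contributor per unit of net cost, which exceeds 1, making full contribution the dominant choice for everyone.
At the Nash equilibrium everyone contributes 24. Group total payoff = 1.2 × 7.29 × 192 = 1679.62.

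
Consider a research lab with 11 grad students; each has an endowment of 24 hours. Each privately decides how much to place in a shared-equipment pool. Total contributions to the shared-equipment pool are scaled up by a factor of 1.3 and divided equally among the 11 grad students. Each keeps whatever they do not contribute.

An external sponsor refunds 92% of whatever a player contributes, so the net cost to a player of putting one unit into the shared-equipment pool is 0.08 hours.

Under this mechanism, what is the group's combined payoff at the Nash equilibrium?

586.08 hours

The effective private return per unit is now (1.3/11) / 0.08 = 1.4773 > 1, so every player's dominant strategy flips to full contribution.
So the Nash equilibrium is full contribution by all 11; the group earns 11 × (24 × 0.92 + 1.3 × 24) = 586.08.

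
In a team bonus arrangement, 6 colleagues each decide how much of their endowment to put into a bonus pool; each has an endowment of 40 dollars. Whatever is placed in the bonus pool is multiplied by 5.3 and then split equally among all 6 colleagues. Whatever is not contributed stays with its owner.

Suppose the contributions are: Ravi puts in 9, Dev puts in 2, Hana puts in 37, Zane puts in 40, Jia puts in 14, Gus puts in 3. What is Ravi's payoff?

Total contributed: 9 + 2 + 37 + 40 + 14 + 3 = 105.
Each receives 5.3 × 105 / 6 = 92.75 from the bonus pool.
Ravi keeps 40 − 9 = 31, so Ravi's payoff is 31 + 92.75 = 123.75.

123.75 dollars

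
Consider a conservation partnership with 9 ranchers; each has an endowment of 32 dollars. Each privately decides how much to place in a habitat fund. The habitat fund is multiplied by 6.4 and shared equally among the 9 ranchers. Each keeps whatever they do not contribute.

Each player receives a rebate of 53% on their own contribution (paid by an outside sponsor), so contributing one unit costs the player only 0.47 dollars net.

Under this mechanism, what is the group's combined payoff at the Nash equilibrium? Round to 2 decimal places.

Under the mechanism each unit contributed yields (6.4/9) / 0.47 = 1.5130 back to its contributor per unit of net cost, which exceeds 1, making full contribution the dominant choice for everyone.
So the Nash equilibrium is full contribution by all 9; the group earns 9 × (32 × 0.53 + 6.4 × 32) = 1995.84.

1995.84 dollars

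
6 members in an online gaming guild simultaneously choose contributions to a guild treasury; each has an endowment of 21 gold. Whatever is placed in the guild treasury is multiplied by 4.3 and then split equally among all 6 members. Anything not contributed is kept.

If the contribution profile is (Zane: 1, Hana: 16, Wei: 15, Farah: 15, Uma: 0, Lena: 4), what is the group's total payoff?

294.30 gold

Total contributed: 1 + 16 + 15 + 15 + 0 + 4 = 51; total kept: 6 × 21 − 51 = 75.
The guild treasury pays out 4.3 × 51 = 219.30 in aggregate.
Group total = 75 + 219.30 = 294.30.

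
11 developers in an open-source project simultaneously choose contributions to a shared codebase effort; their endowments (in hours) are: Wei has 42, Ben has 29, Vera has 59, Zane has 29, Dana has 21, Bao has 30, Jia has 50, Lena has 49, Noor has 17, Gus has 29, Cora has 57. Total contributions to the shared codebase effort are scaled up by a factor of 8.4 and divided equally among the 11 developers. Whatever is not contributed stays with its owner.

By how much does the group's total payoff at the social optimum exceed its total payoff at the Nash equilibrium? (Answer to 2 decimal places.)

3048.80 hours

The private return per contributed unit is 8.4/11 = 0.7636 < 1 for every player regardless of endowment, so the Nash equilibrium is zero contribution and the group total is Σ E_j = 42 + 29 + 59 + 29 + 21 + 30 + 50 + 49 + 17 + 29 + 57 = 412.
Each contributed unit returns 8.400 to the group, so the social optimum is full contribution by everyone: group total = 8.400 × 412 = 3460.80.
Efficiency loss = (8.400 − 1) × 412 = 3048.80.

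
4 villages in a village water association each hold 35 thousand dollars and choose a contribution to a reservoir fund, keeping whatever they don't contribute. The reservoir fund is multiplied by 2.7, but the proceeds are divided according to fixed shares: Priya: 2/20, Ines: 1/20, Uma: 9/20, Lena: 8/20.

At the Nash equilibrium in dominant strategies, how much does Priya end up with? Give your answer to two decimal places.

53.90 thousand dollars

Each unit j contributes comes back to j as 2.7 × (j's share), so j prefers to contribute only if that share exceeds 1/2.7 = 0.3704; otherwise keeping the unit dominates.
Uma and Lena are above the threshold, contributing 35 each; the remaining 2 contribute 0. Total contributed: 70.
Priya keeps 35 and receives 2.7 × 70 × 2/20 = 18.90 from the reservoir fund, for a payoff of 53.90.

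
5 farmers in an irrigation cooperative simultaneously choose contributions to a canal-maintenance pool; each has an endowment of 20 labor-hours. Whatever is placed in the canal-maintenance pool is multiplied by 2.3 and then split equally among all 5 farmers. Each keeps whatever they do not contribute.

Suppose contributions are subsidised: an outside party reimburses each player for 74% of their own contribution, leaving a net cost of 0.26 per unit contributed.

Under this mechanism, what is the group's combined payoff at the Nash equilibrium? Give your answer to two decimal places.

With the mechanism, a contributed unit returns (2.3/5) / 0.26 = 1.7692 per unit of net cost to the contributor — now above 1 — so contributing fully is weakly dominant for every player.
At the Nash equilibrium everyone contributes 20. Group total payoff = 5 × (20 × 0.74 + 2.3 × 20) = 304.00.

304.00 labor-hours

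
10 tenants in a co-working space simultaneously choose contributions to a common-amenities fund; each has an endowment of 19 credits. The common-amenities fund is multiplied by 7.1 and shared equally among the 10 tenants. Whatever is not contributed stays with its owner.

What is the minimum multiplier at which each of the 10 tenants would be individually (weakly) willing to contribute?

A contributed unit returns (multiplier)/10 to its contributor.
This reaches 1 exactly when the multiplier is 10.

10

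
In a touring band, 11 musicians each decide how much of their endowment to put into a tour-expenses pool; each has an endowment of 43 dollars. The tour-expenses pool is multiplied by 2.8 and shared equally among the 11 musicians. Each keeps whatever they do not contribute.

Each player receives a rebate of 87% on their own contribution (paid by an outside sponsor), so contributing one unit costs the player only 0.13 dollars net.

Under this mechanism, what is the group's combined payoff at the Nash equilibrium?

1735.91 dollars

Under the mechanism each unit contributed yields (2.8/11) / 0.13 = 1.9580 back to its contributor per unit of net cost, which exceeds 1, making full contribution the dominant choice for everyone.
At the Nash equilibrium everyone contributes 43. Group total payoff = 11 × (43 × 0.87 + 2.8 × 43) = 1735.91.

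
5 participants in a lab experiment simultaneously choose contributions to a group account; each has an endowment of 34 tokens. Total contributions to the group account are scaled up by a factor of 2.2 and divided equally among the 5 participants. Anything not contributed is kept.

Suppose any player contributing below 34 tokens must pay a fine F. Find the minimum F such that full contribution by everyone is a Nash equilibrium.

19.04 tokens

Given the others contribute fully, the best deviation is to contribute 0 (any partial contribution still incurs the fine and gives up units whose private return 0.4400 is below 1).
Deviating from 34 to 0 saves 34 tokens but forfeits the deviator's share of the drop in the group account: 2.2/5 × 34 = 14.96.
So the deviation gain is 34 − 14.96 = 19.04, and the fine must be at least 19.04 tokens to wipe it out.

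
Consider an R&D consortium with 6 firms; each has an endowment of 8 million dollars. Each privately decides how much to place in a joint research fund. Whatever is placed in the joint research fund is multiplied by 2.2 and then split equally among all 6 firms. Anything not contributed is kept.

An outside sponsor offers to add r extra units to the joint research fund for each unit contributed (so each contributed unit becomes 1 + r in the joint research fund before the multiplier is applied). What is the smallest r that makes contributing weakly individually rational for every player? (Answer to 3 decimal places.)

With matching at rate r, one contributed unit becomes (1 + r) in the joint research fund and returns 2.2 × (1 + r) / 6 to the contributor.
Setting this equal to 1: 1 + r = 6/2.2 = 2.7273.
So the minimum matching rate is r = 2.7273 − 1 = 1.727.

1.727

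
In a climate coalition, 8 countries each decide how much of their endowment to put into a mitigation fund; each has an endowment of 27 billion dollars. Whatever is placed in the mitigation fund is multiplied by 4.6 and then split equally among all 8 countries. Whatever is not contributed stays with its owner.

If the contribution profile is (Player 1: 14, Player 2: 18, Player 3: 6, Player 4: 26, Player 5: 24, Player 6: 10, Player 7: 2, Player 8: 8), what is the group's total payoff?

Total contributed: 14 + 18 + 6 + 26 + 24 + 10 + 2 + 8 = 108; total kept: 8 × 27 − 108 = 108.
The mitigation fund pays out 4.6 × 108 = 496.80 in aggregate.
Group total = 108 + 496.80 = 604.80.

604.80 billion dollars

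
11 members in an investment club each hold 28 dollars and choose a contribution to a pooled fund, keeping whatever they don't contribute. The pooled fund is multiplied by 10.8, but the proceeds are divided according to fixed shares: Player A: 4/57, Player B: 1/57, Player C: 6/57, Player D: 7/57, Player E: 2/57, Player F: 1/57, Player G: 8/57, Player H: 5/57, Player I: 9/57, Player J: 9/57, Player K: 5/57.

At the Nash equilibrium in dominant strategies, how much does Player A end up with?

A player with share s gets back 10.8·s per unit contributed, so full contribution is dominant for anyone with s > 1/10.8 = 0.0926 and zero contribution is dominant for anyone below.
Player C, Player D, Player G, Player I and Player J clear that bar, contributing 28 each; the remaining 6 contribute 0. Total contributed: 140.
Player A keeps 28 and receives 10.8 × 140 × 4/57 = 106.11 from the pooled fund, for a payoff of 134.11.

134.11 dollars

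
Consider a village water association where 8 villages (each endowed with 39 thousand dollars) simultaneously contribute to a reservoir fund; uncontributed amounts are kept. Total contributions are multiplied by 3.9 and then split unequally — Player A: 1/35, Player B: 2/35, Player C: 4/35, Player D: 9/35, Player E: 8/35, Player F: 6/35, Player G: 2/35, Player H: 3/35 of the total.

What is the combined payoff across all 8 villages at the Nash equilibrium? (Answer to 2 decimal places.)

Player j's private return per contributed unit is 3.9 × (j's share). Contributing is weakly dominant for j when that share is at least 1/3.9 = 0.2564, and contributing 0 is dominant otherwise.
The only share above 0.2564 is Player D's 9/35, contributing 39; the remaining 7 contribute 0. Total contributed: 39.
The reservoir fund pays out 3.9 × 39 = 152.10 in total (split across the unequal shares, but the aggregate is all that matters for the group sum).
The 7 free-riders keep 39 each, adding 273. Group total = 273 + 152.10 = 425.10.

425.10 thousand dollars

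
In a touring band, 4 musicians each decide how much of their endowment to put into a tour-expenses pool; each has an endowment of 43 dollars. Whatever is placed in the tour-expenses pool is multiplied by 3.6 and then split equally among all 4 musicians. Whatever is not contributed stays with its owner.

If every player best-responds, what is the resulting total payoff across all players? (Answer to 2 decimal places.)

172.00 dollars

Each contributed unit returns 3.6/4 = 0.9000 to its contributor — below 1 — so contributing 0 is dominant for every player. At the Nash equilibrium everyone keeps their 43, and the group total is 4 × 43 = 172.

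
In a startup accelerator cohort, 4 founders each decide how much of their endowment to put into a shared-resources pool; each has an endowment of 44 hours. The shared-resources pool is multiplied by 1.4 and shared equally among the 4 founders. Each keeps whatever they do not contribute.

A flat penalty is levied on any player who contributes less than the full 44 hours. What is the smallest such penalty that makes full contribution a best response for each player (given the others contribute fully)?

28.60 hours

Given the others contribute fully, the best deviation is to contribute 0 (any partial contribution still incurs the fine and gives up units whose private return 0.3500 is below 1).
Deviating from 44 to 0 saves 44 hours but forfeits the deviator's share of the drop in the shared-resources pool: 1.4/4 × 44 = 15.40.
So the deviation gain is 44 − 15.40 = 28.60, and the fine must be at least 28.60 hours to wipe it out.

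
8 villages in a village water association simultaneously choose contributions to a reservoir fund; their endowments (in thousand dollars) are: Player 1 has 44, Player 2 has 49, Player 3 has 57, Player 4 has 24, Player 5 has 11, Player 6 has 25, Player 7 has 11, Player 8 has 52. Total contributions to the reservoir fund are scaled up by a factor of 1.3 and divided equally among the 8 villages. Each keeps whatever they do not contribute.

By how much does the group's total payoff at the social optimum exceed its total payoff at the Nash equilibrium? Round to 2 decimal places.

The private return per contributed unit is 1.3/8 = 0.1625 < 1 for every player regardless of endowment, so the Nash equilibrium is zero contribution and the group total is Σ E_j = 44 + 49 + 57 + 24 + 11 + 25 + 11 + 52 = 273.
Each contributed unit returns 1.300 to the group, so the social optimum is full contribution by everyone: group total = 1.300 × 273 = 354.90.
Efficiency loss = (1.300 − 1) × 273 = 81.90.

81.90 thousand dollars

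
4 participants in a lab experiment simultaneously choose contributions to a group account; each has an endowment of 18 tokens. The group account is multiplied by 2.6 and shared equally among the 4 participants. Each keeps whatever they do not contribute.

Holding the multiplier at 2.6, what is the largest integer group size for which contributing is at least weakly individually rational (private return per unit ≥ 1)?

2

Private return per unit is 2.6/(group size), which is ≥ 1 whenever the group size is ≤ 2.6.
The largest such integer is 2.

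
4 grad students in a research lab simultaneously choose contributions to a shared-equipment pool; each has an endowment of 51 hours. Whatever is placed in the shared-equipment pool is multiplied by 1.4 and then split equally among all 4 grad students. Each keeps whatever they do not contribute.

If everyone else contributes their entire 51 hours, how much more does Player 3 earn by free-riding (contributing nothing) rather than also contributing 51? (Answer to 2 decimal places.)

Switching from a contribution of 51 to 0 lets Player 3 keep an extra 51 hours, but lowers the shared-equipment pool by 51, which costs Player 3 their own share of that drop: 1.4/4 × 51 = 17.85.
Net gain = 51 − 17.85 = 33.15. The private return per contributed unit (0.3500) is below 1, so free-riding is indeed the best response regardless of what the others do.

33.15 hours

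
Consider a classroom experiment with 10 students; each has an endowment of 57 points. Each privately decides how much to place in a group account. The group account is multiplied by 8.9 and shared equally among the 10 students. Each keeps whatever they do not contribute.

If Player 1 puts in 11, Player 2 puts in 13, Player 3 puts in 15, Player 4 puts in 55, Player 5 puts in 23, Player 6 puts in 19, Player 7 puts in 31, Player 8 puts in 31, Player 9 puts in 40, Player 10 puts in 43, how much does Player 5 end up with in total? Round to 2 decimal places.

284.09 points

Total contributed: 11 + 13 + 15 + 55 + 23 + 19 + 31 + 31 + 40 + 43 = 281.
Each receives 8.9 × 281 / 10 = 250.09 from the group account.
Player 5 keeps 57 − 23 = 34, so Player 5's payoff is 34 + 250.09 = 284.09.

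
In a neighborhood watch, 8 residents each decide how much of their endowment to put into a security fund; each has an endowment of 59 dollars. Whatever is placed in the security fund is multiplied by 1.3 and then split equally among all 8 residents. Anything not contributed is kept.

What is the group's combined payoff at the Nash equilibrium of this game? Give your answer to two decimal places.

Each contributed unit returns 1.3/8 = 0.1625 to its contributor — below 1 — so contributing 0 is dominant for every player. At the Nash equilibrium everyone keeps their 59, and the group total is 8 × 59 = 472.

472.00 dollars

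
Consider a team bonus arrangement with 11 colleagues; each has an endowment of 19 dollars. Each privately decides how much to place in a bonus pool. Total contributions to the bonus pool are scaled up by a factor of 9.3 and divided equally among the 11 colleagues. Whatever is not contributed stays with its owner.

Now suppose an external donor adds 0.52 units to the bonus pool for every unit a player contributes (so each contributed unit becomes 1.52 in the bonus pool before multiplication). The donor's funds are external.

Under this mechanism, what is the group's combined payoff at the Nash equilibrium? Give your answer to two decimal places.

The effective private return per unit is now 9.3 × 1.52 / 11 = 1.2851 > 1, so every player's dominant strategy flips to full contribution.
So the Nash equilibrium is full contribution by all 11; the group earns 9.3 × 1.52 × 209 = 2954.42.

2954.42 dollars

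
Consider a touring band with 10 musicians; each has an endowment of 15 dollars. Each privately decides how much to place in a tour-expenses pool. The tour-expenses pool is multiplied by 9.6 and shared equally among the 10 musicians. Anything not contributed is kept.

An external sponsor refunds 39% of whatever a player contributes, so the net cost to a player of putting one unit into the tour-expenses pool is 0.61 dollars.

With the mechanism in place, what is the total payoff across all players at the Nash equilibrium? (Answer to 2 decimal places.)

With the mechanism, a contributed unit returns (9.6/10) / 0.61 = 1.5738 per unit of net cost to the contributor — now above 1 — so contributing fully is weakly dominant for every player.
At the Nash equilibrium everyone contributes 15. Group total payoff = 10 × (15 × 0.39 + 9.6 × 15) = 1498.50.

1498.50 dollars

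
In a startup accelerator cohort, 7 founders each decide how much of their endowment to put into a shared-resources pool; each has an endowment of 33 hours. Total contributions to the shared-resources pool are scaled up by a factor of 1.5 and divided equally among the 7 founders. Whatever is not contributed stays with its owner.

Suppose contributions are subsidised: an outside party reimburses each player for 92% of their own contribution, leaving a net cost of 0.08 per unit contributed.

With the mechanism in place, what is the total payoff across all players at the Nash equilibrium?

Under the mechanism each unit contributed yields (1.5/7) / 0.08 = 2.6786 back to its contributor per unit of net cost, which exceeds 1, making full contribution the dominant choice for everyone.
At the Nash equilibrium everyone contributes 33. Group total payoff = 7 × (33 × 0.92 + 1.5 × 33) = 559.02.

559.02 hours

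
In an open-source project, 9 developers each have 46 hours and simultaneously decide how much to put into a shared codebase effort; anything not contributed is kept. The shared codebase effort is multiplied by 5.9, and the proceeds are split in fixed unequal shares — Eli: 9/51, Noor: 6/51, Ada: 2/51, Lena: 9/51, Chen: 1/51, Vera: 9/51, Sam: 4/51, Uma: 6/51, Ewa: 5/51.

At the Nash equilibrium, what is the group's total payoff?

Player j's private return per contributed unit is 5.9 × (j's share). Contributing is weakly dominant for j when that share is at least 1/5.9 = 0.1695, and contributing 0 is dominant otherwise.
Eli, Lena and Vera are above the threshold, contributing 46 each; the remaining 6 contribute 0. Total contributed: 138.
The shared codebase effort pays out 5.9 × 138 = 814.20 in total (split across the unequal shares, but the aggregate is all that matters for the group sum).
The 6 free-riders keep 46 each, adding 276. Group total = 276 + 814.20 = 1090.20.

1090.20 hours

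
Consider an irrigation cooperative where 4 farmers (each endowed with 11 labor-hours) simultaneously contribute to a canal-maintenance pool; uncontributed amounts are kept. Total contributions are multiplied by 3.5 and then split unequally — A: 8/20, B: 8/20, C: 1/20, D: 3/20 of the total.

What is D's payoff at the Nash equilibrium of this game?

For player j, contributing a unit is worthwhile iff 3.5 × (j's share) ≥ 1, i.e. iff j's share is at least 0.2857.
A and B are above the threshold, contributing 11 each; the remaining 2 contribute 0. Total contributed: 22.
D keeps 11 and receives 3.5 × 22 × 3/20 = 11.55 from the canal-maintenance pool, for a payoff of 22.55.

22.55 labor-hours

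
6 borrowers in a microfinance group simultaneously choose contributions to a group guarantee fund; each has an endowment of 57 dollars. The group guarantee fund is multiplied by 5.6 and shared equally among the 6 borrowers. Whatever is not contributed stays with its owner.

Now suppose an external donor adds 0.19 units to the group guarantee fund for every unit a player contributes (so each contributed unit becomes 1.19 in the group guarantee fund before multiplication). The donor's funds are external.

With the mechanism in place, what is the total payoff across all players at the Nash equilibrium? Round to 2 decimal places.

Under the mechanism each unit contributed yields 5.6 × 1.19 / 6 = 1.1107 back to its contributor per unit of net cost, which exceeds 1, making full contribution the dominant choice for everyone.
At the Nash equilibrium everyone contributes 57. Group total payoff = 5.6 × 1.19 × 342 = 2279.09.

2279.09 dollars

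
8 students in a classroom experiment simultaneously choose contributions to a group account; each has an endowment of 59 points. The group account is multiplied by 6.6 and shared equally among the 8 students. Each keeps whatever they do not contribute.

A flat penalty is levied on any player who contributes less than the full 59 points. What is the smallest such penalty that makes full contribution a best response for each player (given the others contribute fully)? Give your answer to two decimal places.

10.33 points

Given the others contribute fully, the best deviation is to contribute 0 (any partial contribution still incurs the fine and gives up units whose private return 0.8250 is below 1).
Deviating from 59 to 0 saves 59 points but forfeits the deviator's share of the drop in the group account: 6.6/8 × 59 = 48.67.
So the deviation gain is 59 − 48.67 = 10.33, and the fine must be at least 10.33 points to wipe it out.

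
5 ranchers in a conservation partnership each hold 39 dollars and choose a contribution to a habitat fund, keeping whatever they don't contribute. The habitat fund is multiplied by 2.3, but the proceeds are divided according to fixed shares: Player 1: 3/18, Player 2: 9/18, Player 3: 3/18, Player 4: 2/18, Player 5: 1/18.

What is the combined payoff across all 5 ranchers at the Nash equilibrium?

245.70 dollars

For player j, contributing a unit is worthwhile iff 2.3 × (j's share) ≥ 1, i.e. iff j's share is at least 0.4348.
Only Player 2 (9/18) clears that bar, contributing 39; the remaining 4 contribute 0. Total contributed: 39.
The habitat fund pays out 2.3 × 39 = 89.70 in total (split across the unequal shares, but the aggregate is all that matters for the group sum).
The 4 free-riders keep 39 each, adding 156. Group total = 156 + 89.70 = 245.70.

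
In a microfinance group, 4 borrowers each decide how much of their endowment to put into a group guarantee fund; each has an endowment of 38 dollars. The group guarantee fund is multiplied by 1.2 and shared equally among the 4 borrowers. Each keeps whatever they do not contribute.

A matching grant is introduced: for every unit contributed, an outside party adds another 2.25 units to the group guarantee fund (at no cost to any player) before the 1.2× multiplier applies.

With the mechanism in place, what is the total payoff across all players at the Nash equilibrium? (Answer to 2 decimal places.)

152.00 dollars

With the mechanism, a contributed unit returns 1.2 × 3.25 / 4 = 0.9750 per unit of net cost — still below 1 — so contributing 0 remains dominant for every player.
At the Nash equilibrium no one contributes; group total payoff = 4 × 38 = 152.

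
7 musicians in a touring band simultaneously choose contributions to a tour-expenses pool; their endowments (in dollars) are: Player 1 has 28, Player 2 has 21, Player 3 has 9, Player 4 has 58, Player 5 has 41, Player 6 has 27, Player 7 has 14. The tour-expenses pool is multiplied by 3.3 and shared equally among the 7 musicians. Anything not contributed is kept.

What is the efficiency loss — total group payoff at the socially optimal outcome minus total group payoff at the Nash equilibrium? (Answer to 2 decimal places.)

455.40 dollars

The private return per contributed unit is 3.3/7 = 0.4714 < 1 for every player regardless of endowment, so the Nash equilibrium is zero contribution and the group total is Σ E_j = 28 + 21 + 9 + 58 + 41 + 27 + 14 = 198.
Each contributed unit returns 3.300 to the group, so the social optimum is full contribution by everyone: group total = 3.300 × 198 = 653.40.
Efficiency loss = (3.300 − 1) × 198 = 455.40.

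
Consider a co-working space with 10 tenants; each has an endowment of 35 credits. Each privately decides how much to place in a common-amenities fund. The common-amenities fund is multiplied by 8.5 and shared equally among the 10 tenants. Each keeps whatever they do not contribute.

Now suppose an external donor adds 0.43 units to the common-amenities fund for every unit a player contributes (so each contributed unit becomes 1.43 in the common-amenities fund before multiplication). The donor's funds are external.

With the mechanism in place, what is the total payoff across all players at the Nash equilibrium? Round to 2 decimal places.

4254.25 credits

With the mechanism, a contributed unit returns 8.5 × 1.43 / 10 = 1.2155 per unit of net cost to the contributor — now above 1 — so contributing fully is weakly dominant for every player.
So the Nash equilibrium is full contribution by all 10; the group earns 8.5 × 1.43 × 350 = 4254.25.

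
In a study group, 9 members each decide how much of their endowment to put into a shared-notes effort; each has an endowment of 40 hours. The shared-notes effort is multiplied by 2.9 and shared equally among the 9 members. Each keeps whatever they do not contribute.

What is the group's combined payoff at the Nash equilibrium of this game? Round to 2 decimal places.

Each contributed unit returns 2.9/9 = 0.3222 to its contributor — below 1 — so contributing 0 is dominant for every player. At the Nash equilibrium everyone keeps their 40, and the group total is 9 × 40 = 360.

360.00 hours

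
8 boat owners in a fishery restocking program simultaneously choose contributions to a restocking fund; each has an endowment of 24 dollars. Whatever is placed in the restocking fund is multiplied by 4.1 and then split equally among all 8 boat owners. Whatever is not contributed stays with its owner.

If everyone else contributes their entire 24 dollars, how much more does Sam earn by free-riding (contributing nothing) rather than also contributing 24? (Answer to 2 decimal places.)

11.70 dollars

Switching from a contribution of 24 to 0 lets Sam keep an extra 24 dollars, but lowers the restocking fund by 24, which costs Sam their own share of that drop: 4.1/8 × 24 = 12.30.
Net gain = 24 − 12.30 = 11.70. The private return per contributed unit (0.5125) is below 1, so free-riding is indeed the best response regardless of what the others do.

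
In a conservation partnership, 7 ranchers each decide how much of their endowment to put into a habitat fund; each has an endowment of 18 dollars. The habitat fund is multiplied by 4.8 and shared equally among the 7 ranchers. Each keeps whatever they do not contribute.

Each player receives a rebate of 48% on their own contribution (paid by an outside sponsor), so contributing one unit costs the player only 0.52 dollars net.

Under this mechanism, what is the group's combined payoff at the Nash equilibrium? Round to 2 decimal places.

665.28 dollars

Under the mechanism each unit contributed yields (4.8/7) / 0.52 = 1.3187 back to its contributor per unit of net cost, which exceeds 1, making full contribution the dominant choice for everyone.
So the Nash equilibrium is full contribution by all 7; the group earns 7 × (18 × 0.48 + 4.8 × 18) = 665.28.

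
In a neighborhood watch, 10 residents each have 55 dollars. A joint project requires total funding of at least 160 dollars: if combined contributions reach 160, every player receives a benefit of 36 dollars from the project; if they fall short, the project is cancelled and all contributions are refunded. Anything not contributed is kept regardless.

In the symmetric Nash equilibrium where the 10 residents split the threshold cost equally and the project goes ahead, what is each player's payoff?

75 dollars

Equal share of the threshold: 160/10 = 16.
At this profile no one gains by cutting their contribution: any cut drops the total below 160, the project is cancelled, contributions are refunded, and the deviator ends with 55, which is less than 55 − 16 + 36 = 75. Contributing more than 16 just wastes the excess. So contributing exactly 16 is a best response.
Each player's payoff: 55 − 16 + 36 = 75.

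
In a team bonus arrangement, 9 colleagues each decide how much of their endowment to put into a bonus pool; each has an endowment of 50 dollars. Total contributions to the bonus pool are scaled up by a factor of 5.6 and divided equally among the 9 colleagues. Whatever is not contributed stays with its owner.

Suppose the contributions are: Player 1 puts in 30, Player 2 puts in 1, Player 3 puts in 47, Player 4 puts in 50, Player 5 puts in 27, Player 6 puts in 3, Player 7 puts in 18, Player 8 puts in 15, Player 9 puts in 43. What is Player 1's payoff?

Total contributed: 30 + 1 + 47 + 50 + 27 + 3 + 18 + 15 + 43 = 234.
Each receives 5.6 × 234 / 9 = 145.60 from the bonus pool.
Player 1 keeps 50 − 30 = 20, so Player 1's payoff is 20 + 145.60 = 165.60.

165.60 dollars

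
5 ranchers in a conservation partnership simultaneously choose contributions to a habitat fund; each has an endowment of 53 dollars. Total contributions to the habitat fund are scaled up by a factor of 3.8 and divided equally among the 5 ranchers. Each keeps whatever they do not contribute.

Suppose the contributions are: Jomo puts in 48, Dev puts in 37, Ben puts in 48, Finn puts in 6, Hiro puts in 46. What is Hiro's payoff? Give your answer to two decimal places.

Total contributed: 48 + 37 + 48 + 6 + 46 = 185.
Each receives 3.8 × 185 / 5 = 140.60 from the habitat fund.
Hiro keeps 53 − 46 = 7, so Hiro's payoff is 7 + 140.60 = 147.60.

147.60 dollars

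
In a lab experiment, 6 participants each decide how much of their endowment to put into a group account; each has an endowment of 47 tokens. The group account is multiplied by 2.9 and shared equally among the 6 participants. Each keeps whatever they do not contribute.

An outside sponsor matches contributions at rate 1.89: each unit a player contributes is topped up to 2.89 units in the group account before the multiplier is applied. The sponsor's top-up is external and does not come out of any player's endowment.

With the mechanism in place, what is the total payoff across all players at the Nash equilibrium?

Under the mechanism each unit contributed yields 2.9 × 2.89 / 6 = 1.3968 back to its contributor per unit of net cost, which exceeds 1, making full contribution the dominant choice for everyone.
So the Nash equilibrium is full contribution by all 6; the group earns 2.9 × 2.89 × 282 = 2363.44.

2363.44 tokens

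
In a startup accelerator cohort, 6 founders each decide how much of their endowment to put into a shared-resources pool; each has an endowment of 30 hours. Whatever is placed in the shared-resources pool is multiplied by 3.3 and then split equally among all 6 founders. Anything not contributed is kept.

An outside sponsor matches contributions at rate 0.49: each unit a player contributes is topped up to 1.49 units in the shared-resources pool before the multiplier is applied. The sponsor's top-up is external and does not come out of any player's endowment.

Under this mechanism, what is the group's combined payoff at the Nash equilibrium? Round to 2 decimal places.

180.00 hours

The effective private return is 3.3 × 1.49 / 6 = 0.8195, which is still under 1, so the mechanism doesn't change anyone's dominant strategy: zero contribution.
At the Nash equilibrium no one contributes; group total payoff = 6 × 30 = 180.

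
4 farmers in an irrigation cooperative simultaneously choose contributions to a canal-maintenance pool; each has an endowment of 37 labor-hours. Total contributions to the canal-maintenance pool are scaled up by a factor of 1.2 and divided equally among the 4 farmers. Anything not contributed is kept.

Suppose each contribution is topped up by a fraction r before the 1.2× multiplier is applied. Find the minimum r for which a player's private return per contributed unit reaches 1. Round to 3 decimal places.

2.333

With matching at rate r, one contributed unit becomes (1 + r) in the canal-maintenance pool and returns 1.2 × (1 + r) / 4 to the contributor.
Setting this equal to 1: 1 + r = 4/1.2 = 3.3333.
So the minimum matching rate is r = 3.3333 − 1 = 2.333.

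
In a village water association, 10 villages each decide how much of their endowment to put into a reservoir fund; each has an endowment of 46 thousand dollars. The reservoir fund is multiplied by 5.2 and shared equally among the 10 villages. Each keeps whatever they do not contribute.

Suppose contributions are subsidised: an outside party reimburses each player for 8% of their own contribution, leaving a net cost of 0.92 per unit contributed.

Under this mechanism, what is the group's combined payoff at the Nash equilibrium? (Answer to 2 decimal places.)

With the mechanism, a contributed unit returns (5.2/10) / 0.92 = 0.5652 per unit of net cost — still below 1 — so contributing 0 remains dominant for every player.
Everyone keeps their endowment and the group total is 10 × 46 = 460.

460.00 thousand dollars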